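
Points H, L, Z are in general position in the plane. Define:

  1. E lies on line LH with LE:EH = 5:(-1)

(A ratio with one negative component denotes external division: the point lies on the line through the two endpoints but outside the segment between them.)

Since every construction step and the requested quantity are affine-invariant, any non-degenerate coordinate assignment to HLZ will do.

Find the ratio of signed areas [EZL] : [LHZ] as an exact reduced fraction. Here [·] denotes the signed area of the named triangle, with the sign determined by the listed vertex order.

Choose coordinates H = (0, 0), L = (1, 0), Z = (0, 1).
1. E lies on line LH with LE:EH = 5:(-1) ⇒ E = (-1/4, 0)
2·[EZL] = -5/4, 2·[LHZ] = -1
[EZL]:[LHZ] = -5/4:-1 = 5/4

[EZL]:[LHZ] = 5/4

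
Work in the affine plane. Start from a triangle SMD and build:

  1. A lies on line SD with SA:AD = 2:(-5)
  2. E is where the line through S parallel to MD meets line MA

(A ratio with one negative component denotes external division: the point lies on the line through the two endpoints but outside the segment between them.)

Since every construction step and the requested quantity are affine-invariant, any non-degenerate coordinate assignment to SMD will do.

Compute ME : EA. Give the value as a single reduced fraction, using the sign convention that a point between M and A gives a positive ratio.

Choose coordinates S = (0, 0), M = (1, 0), D = (0, 1).
1. A lies on line SD with SA:AD = 2:(-5) ⇒ A = (0, -2/3)
2. E is where the line through S parallel to MD meets line MA ⇒ E = (2/5, -2/5)
E = M + t·(A−M) with t = 3/5, so ME:EA = t:(1−t) = 3/5:2/5

ME:EA = 3/2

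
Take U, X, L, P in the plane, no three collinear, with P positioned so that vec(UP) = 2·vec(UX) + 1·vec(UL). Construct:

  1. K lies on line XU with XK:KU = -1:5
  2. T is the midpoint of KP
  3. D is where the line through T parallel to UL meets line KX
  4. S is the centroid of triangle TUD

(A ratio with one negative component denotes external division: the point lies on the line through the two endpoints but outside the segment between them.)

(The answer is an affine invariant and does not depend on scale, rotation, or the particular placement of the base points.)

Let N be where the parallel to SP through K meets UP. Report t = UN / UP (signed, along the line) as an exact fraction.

t = 25/18

Work in coordinates with U = (0, 0), X = (1, 0), L = (0, 1), P = (2, 1).
1. K lies on line XU with XK:KU = -1:5 ⇒ K = (5/4, 0)
2. T is the midpoint of KP ⇒ T = (13/8, 1/2)
3. D is where the line through T parallel to UL meets line KX ⇒ D = (13/8, 0)
4. S is the centroid of triangle TUD ⇒ S = (13/12, 1/6)
through K parallel to SP: direction (11/12, 5/6); meets UP at N = (25/9, 25/18)
N = U + t·(P−U) with t = 25/18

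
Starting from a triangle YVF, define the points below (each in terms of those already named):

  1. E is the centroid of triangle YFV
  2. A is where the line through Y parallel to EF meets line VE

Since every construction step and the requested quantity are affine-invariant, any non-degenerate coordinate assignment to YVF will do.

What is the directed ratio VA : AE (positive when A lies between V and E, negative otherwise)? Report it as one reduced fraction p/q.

Set Y = (0, 0), V = (1, 0), F = (0, 1); any affine frame gives the same invariant.
1. E is the centroid of triangle YFV ⇒ E = (1/3, 1/3)
2. A is where the line through Y parallel to EF meets line VE ⇒ A = (-1/3, 2/3)
A = V + t·(E−V) with t = 2, so VA:AE = t:(1−t) = 2:-1

VA:AE = -2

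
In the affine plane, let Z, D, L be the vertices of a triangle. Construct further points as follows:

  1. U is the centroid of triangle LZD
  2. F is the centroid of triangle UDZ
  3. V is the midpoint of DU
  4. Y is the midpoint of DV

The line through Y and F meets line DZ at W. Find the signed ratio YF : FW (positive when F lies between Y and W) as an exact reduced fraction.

Choose coordinates Z = (0, 0), D = (1, 0), L = (0, 1).
1. U is the centroid of triangle LZD ⇒ U = (1/3, 1/3)
2. F is the centroid of triangle UDZ ⇒ F = (4/9, 1/9)
3. V is the midpoint of DU ⇒ V = (2/3, 1/6)
4. Y is the midpoint of DV ⇒ Y = (5/6, 1/12)
line YF meets DZ at W = (2, 0)
F = Y + t·(W−Y) with t = -1/3, so YF:FW = -1/3:4/3

YF:FW = -1/4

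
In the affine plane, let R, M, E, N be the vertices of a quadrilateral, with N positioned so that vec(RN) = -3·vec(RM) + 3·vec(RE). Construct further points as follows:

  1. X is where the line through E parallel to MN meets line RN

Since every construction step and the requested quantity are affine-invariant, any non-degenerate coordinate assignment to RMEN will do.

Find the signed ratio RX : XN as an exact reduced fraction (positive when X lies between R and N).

Choose coordinates R = (0, 0), M = (1, 0), E = (0, 1), N = (-3, 3).
1. X is where the line through E parallel to MN meets line RN ⇒ X = (-4, 4)
X = R + t·(N−R) with t = 4/3, so RX:XN = t:(1−t) = 4/3:-1/3

RX:XN = -4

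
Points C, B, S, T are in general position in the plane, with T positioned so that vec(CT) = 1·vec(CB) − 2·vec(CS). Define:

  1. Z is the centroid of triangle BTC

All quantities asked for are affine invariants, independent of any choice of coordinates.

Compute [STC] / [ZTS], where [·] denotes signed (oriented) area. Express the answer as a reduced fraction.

Set C = (0, 0), B = (1, 0), S = (0, 1), T = (1, -2); any affine frame gives the same invariant.
1. Z is the centroid of triangle BTC ⇒ Z = (2/3, -2/3)
2·[STC] = -1, 2·[ZTS] = -1/3
[STC]:[ZTS] = -1:-1/3 = 3

[STC]:[ZTS] = 3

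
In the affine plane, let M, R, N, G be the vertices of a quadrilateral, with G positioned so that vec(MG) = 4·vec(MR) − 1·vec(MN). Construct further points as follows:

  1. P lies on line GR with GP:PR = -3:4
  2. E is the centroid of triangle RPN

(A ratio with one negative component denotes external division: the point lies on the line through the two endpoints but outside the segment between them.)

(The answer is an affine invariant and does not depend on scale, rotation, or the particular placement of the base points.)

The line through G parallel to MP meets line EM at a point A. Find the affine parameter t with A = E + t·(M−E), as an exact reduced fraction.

t = 8/17

Work in coordinates with M = (0, 0), R = (1, 0), N = (0, 1), G = (4, -1).
1. P lies on line GR with GP:PR = -3:4 ⇒ P = (13, -4)
2. E is the centroid of triangle RPN ⇒ E = (14/3, -1)
through G parallel to MP: direction (13, -4); meets EM at A = (42/17, -9/17)
A = E + t·(M−E) with t = 8/17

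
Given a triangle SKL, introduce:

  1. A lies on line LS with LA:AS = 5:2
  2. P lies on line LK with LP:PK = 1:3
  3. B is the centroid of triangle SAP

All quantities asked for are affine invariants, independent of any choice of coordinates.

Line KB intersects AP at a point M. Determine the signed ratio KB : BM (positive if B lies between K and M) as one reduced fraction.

KB:BM = 43/2

Assign S = (0, 0), K = (1, 0), L = (0, 1) — the answer is frame-independent, so this choice is without loss of generality.
1. A lies on line LS with LA:AS = 5:2 ⇒ A = (0, 2/7)
2. P lies on line LK with LP:PK = 1:3 ⇒ P = (1/4, 3/4)
3. B is the centroid of triangle SAP ⇒ B = (1/12, 29/84)
line KB meets AP at M = (7/172, 435/1204)
B = K + t·(M−K) with t = 43/45, so KB:BM = 43/45:2/45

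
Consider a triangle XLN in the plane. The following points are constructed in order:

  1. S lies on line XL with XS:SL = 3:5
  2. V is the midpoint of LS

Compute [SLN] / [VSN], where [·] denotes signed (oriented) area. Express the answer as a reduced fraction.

[SLN]:[VSN] = -2

Assign X = (0, 0), L = (1, 0), N = (0, 1) — the answer is frame-independent, so this choice is without loss of generality.
1. S lies on line XL with XS:SL = 3:5 ⇒ S = (3/8, 0)
2. V is the midpoint of LS ⇒ V = (11/16, 0)
2·[SLN] = 5/8, 2·[VSN] = -5/16
[SLN]:[VSN] = 5/8:-5/16 = -2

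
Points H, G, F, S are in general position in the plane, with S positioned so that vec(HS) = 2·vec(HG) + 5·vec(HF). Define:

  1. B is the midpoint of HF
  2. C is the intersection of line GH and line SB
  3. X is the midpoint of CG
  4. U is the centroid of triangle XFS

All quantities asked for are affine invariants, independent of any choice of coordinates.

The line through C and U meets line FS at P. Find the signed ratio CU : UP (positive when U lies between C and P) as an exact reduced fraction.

CU:UP = -1/16

Set H = (0, 0), G = (1, 0), F = (0, 1), S = (2, 5); any affine frame gives the same invariant.
1. B is the midpoint of HF ⇒ B = (0, 1/2)
2. C is the intersection of line GH and line SB ⇒ C = (-2/9, 0)
3. X is the midpoint of CG ⇒ X = (7/18, 0)
4. U is the centroid of triangle XFS ⇒ U = (43/54, 2)
line CU meets FS at P = (-31/2, -30)
U = C + t·(P−C) with t = -1/15, so CU:UP = -1/15:16/15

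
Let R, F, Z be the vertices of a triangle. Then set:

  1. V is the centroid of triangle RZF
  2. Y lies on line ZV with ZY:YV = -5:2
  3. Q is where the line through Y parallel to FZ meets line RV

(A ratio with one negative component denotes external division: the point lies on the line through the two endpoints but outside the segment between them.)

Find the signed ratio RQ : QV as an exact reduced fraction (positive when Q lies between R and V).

Work in coordinates with R = (0, 0), F = (1, 0), Z = (0, 1).
1. V is the centroid of triangle RZF ⇒ V = (1/3, 1/3)
2. Y lies on line ZV with ZY:YV = -5:2 ⇒ Y = (5/9, -1/9)
3. Q is where the line through Y parallel to FZ meets line RV ⇒ Q = (2/9, 2/9)
Q = R + t·(V−R) with t = 2/3, so RQ:QV = t:(1−t) = 2/3:1/3

RQ:QV = 2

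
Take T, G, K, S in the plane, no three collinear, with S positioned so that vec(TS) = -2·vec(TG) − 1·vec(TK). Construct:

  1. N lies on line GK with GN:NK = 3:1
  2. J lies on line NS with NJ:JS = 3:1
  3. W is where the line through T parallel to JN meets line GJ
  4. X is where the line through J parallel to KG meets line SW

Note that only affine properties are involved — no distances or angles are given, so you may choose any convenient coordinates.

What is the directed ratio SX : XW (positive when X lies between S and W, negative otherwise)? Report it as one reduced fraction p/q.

SX:XW = 4/5

Set T = (0, 0), G = (1, 0), K = (0, 1), S = (-2, -1); any affine frame gives the same invariant.
1. N lies on line GK with GN:NK = 3:1 ⇒ N = (1/4, 3/4)
2. J lies on line NS with NJ:JS = 3:1 ⇒ J = (-23/16, -9/16)
3. W is where the line through T parallel to JN meets line GJ ⇒ W = (-27/64, -21/64)
4. X is where the line through J parallel to KG meets line SW ⇒ X = (-187/144, -101/144)
X = S + t·(W−S) with t = 4/9, so SX:XW = t:(1−t) = 4/9:5/9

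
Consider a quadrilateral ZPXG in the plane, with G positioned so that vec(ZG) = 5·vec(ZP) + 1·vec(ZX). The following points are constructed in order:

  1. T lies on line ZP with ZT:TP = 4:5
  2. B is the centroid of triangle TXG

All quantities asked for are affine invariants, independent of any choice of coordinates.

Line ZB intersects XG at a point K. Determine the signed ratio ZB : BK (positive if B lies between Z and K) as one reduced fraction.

ZB:BK = 2

Choose coordinates Z = (0, 0), P = (1, 0), X = (0, 1), G = (5, 1).
1. T lies on line ZP with ZT:TP = 4:5 ⇒ T = (4/9, 0)
2. B is the centroid of triangle TXG ⇒ B = (49/27, 2/3)
line ZB meets XG at K = (49/18, 1)
B = Z + t·(K−Z) with t = 2/3, so ZB:BK = 2/3:1/3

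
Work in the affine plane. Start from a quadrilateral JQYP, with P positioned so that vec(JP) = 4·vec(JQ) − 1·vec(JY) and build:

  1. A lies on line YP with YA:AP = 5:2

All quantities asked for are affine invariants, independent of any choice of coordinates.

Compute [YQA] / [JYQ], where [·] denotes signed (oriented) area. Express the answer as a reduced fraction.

Assign J = (0, 0), Q = (1, 0), Y = (0, 1), P = (4, -1) — the answer is frame-independent, so this choice is without loss of generality.
1. A lies on line YP with YA:AP = 5:2 ⇒ A = (20/7, -3/7)
2·[YQA] = 10/7, 2·[JYQ] = -1
[YQA]:[JYQ] = 10/7:-1 = -10/7

[YQA]:[JYQ] = -10/7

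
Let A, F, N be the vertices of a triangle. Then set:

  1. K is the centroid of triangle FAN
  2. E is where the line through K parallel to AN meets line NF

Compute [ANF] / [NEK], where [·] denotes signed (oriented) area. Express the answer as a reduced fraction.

Work in coordinates with A = (0, 0), F = (1, 0), N = (0, 1).
1. K is the centroid of triangle FAN ⇒ K = (1/3, 1/3)
2. E is where the line through K parallel to AN meets line NF ⇒ E = (1/3, 2/3)
2·[ANF] = -1, 2·[NEK] = -1/9
[ANF]:[NEK] = -1:-1/9 = 9

[ANF]:[NEK] = 9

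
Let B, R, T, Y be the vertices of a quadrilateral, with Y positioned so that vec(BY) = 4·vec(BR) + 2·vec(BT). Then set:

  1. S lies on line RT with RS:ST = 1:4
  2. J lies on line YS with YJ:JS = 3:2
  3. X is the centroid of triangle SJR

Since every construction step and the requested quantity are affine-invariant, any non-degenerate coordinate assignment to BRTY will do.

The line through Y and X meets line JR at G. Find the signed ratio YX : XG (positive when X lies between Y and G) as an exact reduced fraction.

YX:XG = -11/2

Work in coordinates with B = (0, 0), R = (1, 0), T = (0, 1), Y = (4, 2).
1. S lies on line RT with RS:ST = 1:4 ⇒ S = (4/5, 1/5)
2. J lies on line YS with YJ:JS = 3:2 ⇒ J = (52/25, 23/25)
3. X is the centroid of triangle SJR ⇒ X = (97/75, 28/75)
line YX meets JR at G = (491/275, 184/275)
X = Y + t·(G−Y) with t = 11/9, so YX:XG = 11/9:-2/9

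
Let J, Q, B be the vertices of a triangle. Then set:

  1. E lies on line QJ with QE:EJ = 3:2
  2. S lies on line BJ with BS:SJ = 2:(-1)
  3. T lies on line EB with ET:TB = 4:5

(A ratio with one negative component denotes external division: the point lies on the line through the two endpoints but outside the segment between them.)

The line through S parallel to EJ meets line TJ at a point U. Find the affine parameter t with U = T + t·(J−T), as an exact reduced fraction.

t = 13/4

Set J = (0, 0), Q = (1, 0), B = (0, 1); any affine frame gives the same invariant.
1. E lies on line QJ with QE:EJ = 3:2 ⇒ E = (2/5, 0)
2. S lies on line BJ with BS:SJ = 2:(-1) ⇒ S = (0, -1)
3. T lies on line EB with ET:TB = 4:5 ⇒ T = (2/9, 4/9)
through S parallel to EJ: direction (-2/5, 0); meets TJ at U = (-1/2, -1)
U = T + t·(J−T) with t = 13/4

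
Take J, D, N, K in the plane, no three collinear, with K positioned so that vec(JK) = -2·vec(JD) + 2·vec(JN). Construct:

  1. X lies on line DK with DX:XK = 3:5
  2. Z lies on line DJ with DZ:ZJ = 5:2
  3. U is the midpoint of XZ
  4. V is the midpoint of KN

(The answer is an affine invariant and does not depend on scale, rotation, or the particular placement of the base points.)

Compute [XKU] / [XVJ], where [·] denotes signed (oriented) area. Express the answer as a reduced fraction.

[XKU]:[XVJ] = 50/63

Set J = (0, 0), D = (1, 0), N = (0, 1), K = (-2, 2); any affine frame gives the same invariant.
1. X lies on line DK with DX:XK = 3:5 ⇒ X = (-1/8, 3/4)
2. Z lies on line DJ with DZ:ZJ = 5:2 ⇒ Z = (2/7, 0)
3. U is the midpoint of XZ ⇒ U = (9/112, 3/8)
4. V is the midpoint of KN ⇒ V = (-1, 3/2)
2·[XKU] = 25/56, 2·[XVJ] = 9/16
[XKU]:[XVJ] = 25/56:9/16 = 50/63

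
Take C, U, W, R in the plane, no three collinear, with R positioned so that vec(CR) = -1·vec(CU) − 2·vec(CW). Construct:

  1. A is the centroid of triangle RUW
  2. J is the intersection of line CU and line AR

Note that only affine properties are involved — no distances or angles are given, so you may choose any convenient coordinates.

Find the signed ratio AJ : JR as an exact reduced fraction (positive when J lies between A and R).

Choose coordinates C = (0, 0), U = (1, 0), W = (0, 1), R = (-1, -2).
1. A is the centroid of triangle RUW ⇒ A = (0, -1/3)
2. J is the intersection of line CU and line AR ⇒ J = (1/5, 0)
J = A + t·(R−A) with t = -1/5, so AJ:JR = t:(1−t) = -1/5:6/5

AJ:JR = -1/6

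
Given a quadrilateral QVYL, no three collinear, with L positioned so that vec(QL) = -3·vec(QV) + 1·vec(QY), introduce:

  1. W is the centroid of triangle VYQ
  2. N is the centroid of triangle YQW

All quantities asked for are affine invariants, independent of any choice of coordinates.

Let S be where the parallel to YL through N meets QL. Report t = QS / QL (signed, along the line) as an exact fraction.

Assign Q = (0, 0), V = (1, 0), Y = (0, 1), L = (-3, 1) — the answer is frame-independent, so this choice is without loss of generality.
1. W is the centroid of triangle VYQ ⇒ W = (1/3, 1/3)
2. N is the centroid of triangle YQW ⇒ N = (1/9, 4/9)
through N parallel to YL: direction (-3, 0); meets QL at S = (-4/3, 4/9)
S = Q + t·(L−Q) with t = 4/9

t = 4/9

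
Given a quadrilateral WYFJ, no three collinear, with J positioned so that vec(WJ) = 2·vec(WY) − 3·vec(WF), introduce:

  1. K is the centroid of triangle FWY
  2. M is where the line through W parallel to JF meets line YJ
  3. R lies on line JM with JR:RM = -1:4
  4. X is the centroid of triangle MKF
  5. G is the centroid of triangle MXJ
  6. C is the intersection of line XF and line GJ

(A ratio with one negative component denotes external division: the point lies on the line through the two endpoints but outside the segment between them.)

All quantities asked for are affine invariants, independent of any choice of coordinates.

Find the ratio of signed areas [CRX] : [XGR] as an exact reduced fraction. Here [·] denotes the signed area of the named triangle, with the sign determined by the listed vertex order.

Assign W = (0, 0), Y = (1, 0), F = (0, 1), J = (2, -3) — the answer is frame-independent, so this choice is without loss of generality.
1. K is the centroid of triangle FWY ⇒ K = (1/3, 1/3)
2. M is where the line through W parallel to JF meets line YJ ⇒ M = (3, -6)
3. R lies on line JM with JR:RM = -1:4 ⇒ R = (5/3, -2)
4. X is the centroid of triangle MKF ⇒ X = (10/9, -14/9)
5. G is the centroid of triangle MXJ ⇒ G = (55/27, -95/27)
6. C is the intersection of line XF and line GJ ⇒ C = (80/39, -145/39)
2·[CRX] = 275/351, 2·[XGR] = 55/81
[CRX]:[XGR] = 275/351:55/81 = 15/13

[CRX]:[XGR] = 15/13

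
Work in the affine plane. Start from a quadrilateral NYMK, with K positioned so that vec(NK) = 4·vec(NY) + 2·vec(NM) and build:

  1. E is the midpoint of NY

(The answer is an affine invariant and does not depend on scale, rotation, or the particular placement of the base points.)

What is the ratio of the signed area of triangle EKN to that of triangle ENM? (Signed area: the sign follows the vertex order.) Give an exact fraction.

[EKN]:[ENM] = -2

Choose coordinates N = (0, 0), Y = (1, 0), M = (0, 1), K = (4, 2).
1. E is the midpoint of NY ⇒ E = (1/2, 0)
2·[EKN] = 1, 2·[ENM] = -1/2
[EKN]:[ENM] = 1:-1/2 = -2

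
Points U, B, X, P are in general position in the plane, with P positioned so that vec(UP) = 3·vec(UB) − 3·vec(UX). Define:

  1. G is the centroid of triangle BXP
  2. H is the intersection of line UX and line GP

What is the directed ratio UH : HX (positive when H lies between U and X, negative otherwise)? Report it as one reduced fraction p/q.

UH:HX = -6

Work in coordinates with U = (0, 0), B = (1, 0), X = (0, 1), P = (3, -3).
1. G is the centroid of triangle BXP ⇒ G = (4/3, -2/3)
2. H is the intersection of line UX and line GP ⇒ H = (0, 6/5)
H = U + t·(X−U) with t = 6/5, so UH:HX = t:(1−t) = 6/5:-1/5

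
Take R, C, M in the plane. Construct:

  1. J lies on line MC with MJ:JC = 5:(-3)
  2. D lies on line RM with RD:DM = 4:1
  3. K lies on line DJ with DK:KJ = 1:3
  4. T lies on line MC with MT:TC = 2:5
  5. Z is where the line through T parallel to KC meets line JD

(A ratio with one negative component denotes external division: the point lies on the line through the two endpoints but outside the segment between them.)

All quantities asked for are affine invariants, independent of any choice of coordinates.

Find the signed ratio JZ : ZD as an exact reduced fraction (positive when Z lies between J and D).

Choose coordinates R = (0, 0), C = (1, 0), M = (0, 1).
1. J lies on line MC with MJ:JC = 5:(-3) ⇒ J = (5/2, -3/2)
2. D lies on line RM with RD:DM = 4:1 ⇒ D = (0, 4/5)
3. K lies on line DJ with DK:KJ = 1:3 ⇒ K = (5/8, 9/40)
4. T lies on line MC with MT:TC = 2:5 ⇒ T = (2/7, 5/7)
5. Z is where the line through T parallel to KC meets line JD ⇒ Z = (-15/56, 293/280)
Z = J + t·(D−J) with t = 31/28, so JZ:ZD = t:(1−t) = 31/28:-3/28

JZ:ZD = -31/3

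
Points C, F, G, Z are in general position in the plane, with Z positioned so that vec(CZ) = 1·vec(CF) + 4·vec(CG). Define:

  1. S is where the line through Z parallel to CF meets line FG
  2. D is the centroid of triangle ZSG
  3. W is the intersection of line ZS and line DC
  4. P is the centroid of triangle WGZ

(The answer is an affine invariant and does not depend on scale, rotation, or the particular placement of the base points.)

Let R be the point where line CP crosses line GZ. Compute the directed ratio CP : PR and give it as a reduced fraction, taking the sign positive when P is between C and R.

CP:PR = -26/17

Set C = (0, 0), F = (1, 0), G = (0, 1), Z = (1, 4); any affine frame gives the same invariant.
1. S is where the line through Z parallel to CF meets line FG ⇒ S = (-3, 4)
2. D is the centroid of triangle ZSG ⇒ D = (-2/3, 3)
3. W is the intersection of line ZS and line DC ⇒ W = (-8/9, 4)
4. P is the centroid of triangle WGZ ⇒ P = (1/27, 3)
line CP meets GZ at R = (1/78, 27/26)
P = C + t·(R−C) with t = 26/9, so CP:PR = 26/9:-17/9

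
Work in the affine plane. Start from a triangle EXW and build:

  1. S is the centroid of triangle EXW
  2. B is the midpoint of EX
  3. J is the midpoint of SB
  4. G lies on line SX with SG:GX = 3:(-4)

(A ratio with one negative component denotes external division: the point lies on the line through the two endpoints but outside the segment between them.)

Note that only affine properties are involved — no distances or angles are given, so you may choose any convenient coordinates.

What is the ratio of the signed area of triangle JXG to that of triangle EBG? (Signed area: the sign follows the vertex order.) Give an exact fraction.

[JXG]:[EBG] = 1/2

Assign E = (0, 0), X = (1, 0), W = (0, 1) — the answer is frame-independent, so this choice is without loss of generality.
1. S is the centroid of triangle EXW ⇒ S = (1/3, 1/3)
2. B is the midpoint of EX ⇒ B = (1/2, 0)
3. J is the midpoint of SB ⇒ J = (5/12, 1/6)
4. G lies on line SX with SG:GX = 3:(-4) ⇒ G = (-5/3, 4/3)
2·[JXG] = 1/3, 2·[EBG] = 2/3
[JXG]:[EBG] = 1/3:2/3 = 1/2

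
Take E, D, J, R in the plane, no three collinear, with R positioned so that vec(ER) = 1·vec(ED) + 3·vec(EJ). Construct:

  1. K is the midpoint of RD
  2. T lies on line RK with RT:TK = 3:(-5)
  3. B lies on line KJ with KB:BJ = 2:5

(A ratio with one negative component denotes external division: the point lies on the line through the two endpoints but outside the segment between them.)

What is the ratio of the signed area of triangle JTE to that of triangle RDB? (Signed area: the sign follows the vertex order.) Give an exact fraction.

[JTE]:[RDB] = 7/6

Set E = (0, 0), D = (1, 0), J = (0, 1), R = (1, 3); any affine frame gives the same invariant.
1. K is the midpoint of RD ⇒ K = (1, 3/2)
2. T lies on line RK with RT:TK = 3:(-5) ⇒ T = (1, 21/4)
3. B lies on line KJ with KB:BJ = 2:5 ⇒ B = (5/7, 19/14)
2·[JTE] = -1, 2·[RDB] = -6/7
[JTE]:[RDB] = -1:-6/7 = 7/6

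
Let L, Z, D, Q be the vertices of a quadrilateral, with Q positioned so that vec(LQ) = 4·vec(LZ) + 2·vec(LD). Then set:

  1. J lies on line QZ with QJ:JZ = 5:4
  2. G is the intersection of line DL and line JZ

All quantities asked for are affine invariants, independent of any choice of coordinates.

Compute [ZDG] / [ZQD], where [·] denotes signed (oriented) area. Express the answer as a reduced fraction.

Set L = (0, 0), Z = (1, 0), D = (0, 1), Q = (4, 2); any affine frame gives the same invariant.
1. J lies on line QZ with QJ:JZ = 5:4 ⇒ J = (7/3, 8/9)
2. G is the intersection of line DL and line JZ ⇒ G = (0, -2/3)
2·[ZDG] = 5/3, 2·[ZQD] = 5
[ZDG]:[ZQD] = 5/3:5 = 1/3

[ZDG]:[ZQD] = 1/3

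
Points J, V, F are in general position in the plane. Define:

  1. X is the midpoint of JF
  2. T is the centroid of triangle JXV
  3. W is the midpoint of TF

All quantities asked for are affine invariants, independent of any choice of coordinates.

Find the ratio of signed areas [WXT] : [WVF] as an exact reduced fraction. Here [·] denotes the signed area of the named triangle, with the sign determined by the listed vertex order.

Work in coordinates with J = (0, 0), V = (1, 0), F = (0, 1).
1. X is the midpoint of JF ⇒ X = (0, 1/2)
2. T is the centroid of triangle JXV ⇒ T = (1/3, 1/6)
3. W is the midpoint of TF ⇒ W = (1/6, 7/12)
2·[WXT] = 1/12, 2·[WVF] = 1/4
[WXT]:[WVF] = 1/12:1/4 = 1/3

[WXT]:[WVF] = 1/3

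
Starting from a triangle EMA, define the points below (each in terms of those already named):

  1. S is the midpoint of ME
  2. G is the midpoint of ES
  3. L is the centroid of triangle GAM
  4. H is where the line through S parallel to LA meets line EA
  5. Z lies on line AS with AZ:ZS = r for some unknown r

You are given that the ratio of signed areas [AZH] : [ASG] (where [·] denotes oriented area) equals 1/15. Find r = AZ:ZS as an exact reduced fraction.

r = 1/5

Work in coordinates with E = (0, 0), M = (1, 0), A = (0, 1).
1. S is the midpoint of ME ⇒ S = (1/2, 0)
2. G is the midpoint of ES ⇒ G = (1/4, 0)
3. L is the centroid of triangle GAM ⇒ L = (5/12, 1/3)
4. H is where the line through S parallel to LA meets line EA ⇒ H = (0, 4/5)
5. With AZ:ZS = r, write λ = r/(r+1) so Z = A + λ·(S−A); Z is affine-linear in λ
Every point depending on Z is an affine combination of Z and λ-independent points, so each such coordinate is linear in λ; the λ² term in each signed area is a multiple of (S−A)×(S−A) = 0, so 2·[AZH] and 2·[ASG] are each linear in λ. Evaluating at λ=0 and λ=1:
  2·[AZH] = -1/10·λ,   2·[ASG] = -1/4
So [AZH]:[ASG] = (-1/10·λ) / (-1/4). Setting this equal to 1/15:
  -1/10·λ = 1/15·(-1/4)  ⇒  λ = 1/6
Then r = λ/(1−λ) = (1/6)/(5/6) = 1/5. Check: with r = 1/5, Z = (1/12, 5/6) and [AZH]:[ASG] = 1/15 as required.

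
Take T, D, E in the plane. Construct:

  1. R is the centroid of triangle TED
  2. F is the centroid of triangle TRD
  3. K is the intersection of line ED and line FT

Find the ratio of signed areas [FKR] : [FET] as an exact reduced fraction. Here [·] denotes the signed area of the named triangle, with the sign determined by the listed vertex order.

[FKR]:[FET] = 1/5

Set T = (0, 0), D = (1, 0), E = (0, 1); any affine frame gives the same invariant.
1. R is the centroid of triangle TED ⇒ R = (1/3, 1/3)
2. F is the centroid of triangle TRD ⇒ F = (4/9, 1/9)
3. K is the intersection of line ED and line FT ⇒ K = (4/5, 1/5)
2·[FKR] = 4/45, 2·[FET] = 4/9
[FKR]:[FET] = 4/45:4/9 = 1/5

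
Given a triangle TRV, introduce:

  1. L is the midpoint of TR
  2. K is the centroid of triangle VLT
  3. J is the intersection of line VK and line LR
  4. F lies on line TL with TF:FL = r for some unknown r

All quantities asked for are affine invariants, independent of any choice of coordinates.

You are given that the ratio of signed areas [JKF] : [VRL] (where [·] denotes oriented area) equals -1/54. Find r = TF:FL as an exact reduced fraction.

r = 4/5

Work in coordinates with T = (0, 0), R = (1, 0), V = (0, 1).
1. L is the midpoint of TR ⇒ L = (1/2, 0)
2. K is the centroid of triangle VLT ⇒ K = (1/6, 1/3)
3. J is the intersection of line VK and line LR ⇒ J = (1/4, 0)
4. With TF:FL = r, write λ = r/(r+1) so F = T + λ·(L−T); F is affine-linear in λ
Every point depending on F is an affine combination of F and λ-independent points, so each such coordinate is linear in λ; the λ² term in each signed area is a multiple of (L−T)×(L−T) = 0, so 2·[JKF] and 2·[VRL] are each linear in λ. Evaluating at λ=0 and λ=1:
  2·[JKF] = -1/6·λ + 1/12,   2·[VRL] = -1/2
So [JKF]:[VRL] = (-1/6·λ + 1/12) / (-1/2). Setting this equal to -1/54:
  -1/6·λ + 1/12 = -1/54·(-1/2)  ⇒  λ = 4/9
Then r = λ/(1−λ) = (4/9)/(5/9) = 4/5. Check: with r = 4/5, F = (2/9, 0) and [JKF]:[VRL] = -1/54 as required.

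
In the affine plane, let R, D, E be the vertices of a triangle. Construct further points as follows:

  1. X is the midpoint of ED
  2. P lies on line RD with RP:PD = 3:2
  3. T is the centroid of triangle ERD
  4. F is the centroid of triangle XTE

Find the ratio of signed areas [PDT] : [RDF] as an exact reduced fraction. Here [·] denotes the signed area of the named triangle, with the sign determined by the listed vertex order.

[PDT]:[RDF] = 12/55

Set R = (0, 0), D = (1, 0), E = (0, 1); any affine frame gives the same invariant.
1. X is the midpoint of ED ⇒ X = (1/2, 1/2)
2. P lies on line RD with RP:PD = 3:2 ⇒ P = (3/5, 0)
3. T is the centroid of triangle ERD ⇒ T = (1/3, 1/3)
4. F is the centroid of triangle XTE ⇒ F = (5/18, 11/18)
2·[PDT] = 2/15, 2·[RDF] = 11/18
[PDT]:[RDF] = 2/15:11/18 = 12/55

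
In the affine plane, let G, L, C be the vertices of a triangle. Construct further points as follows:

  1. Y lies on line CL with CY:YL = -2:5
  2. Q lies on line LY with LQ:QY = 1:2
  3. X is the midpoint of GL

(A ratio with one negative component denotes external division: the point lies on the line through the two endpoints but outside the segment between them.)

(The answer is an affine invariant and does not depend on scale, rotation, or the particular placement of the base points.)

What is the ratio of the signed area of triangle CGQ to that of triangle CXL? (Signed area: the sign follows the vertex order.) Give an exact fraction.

Work in coordinates with G = (0, 0), L = (1, 0), C = (0, 1).
1. Y lies on line CL with CY:YL = -2:5 ⇒ Y = (-2/3, 5/3)
2. Q lies on line LY with LQ:QY = 1:2 ⇒ Q = (4/9, 5/9)
3. X is the midpoint of GL ⇒ X = (1/2, 0)
2·[CGQ] = 4/9, 2·[CXL] = 1/2
[CGQ]:[CXL] = 4/9:1/2 = 8/9

[CGQ]:[CXL] = 8/9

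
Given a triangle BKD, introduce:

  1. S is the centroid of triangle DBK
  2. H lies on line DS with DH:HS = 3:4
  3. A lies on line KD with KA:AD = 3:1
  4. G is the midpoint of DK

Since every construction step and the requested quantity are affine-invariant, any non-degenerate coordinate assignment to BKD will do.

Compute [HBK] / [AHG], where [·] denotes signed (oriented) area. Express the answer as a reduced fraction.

[HBK]:[AHG] = 20

Set B = (0, 0), K = (1, 0), D = (0, 1); any affine frame gives the same invariant.
1. S is the centroid of triangle DBK ⇒ S = (1/3, 1/3)
2. H lies on line DS with DH:HS = 3:4 ⇒ H = (1/7, 5/7)
3. A lies on line KD with KA:AD = 3:1 ⇒ A = (1/4, 3/4)
4. G is the midpoint of DK ⇒ G = (1/2, 1/2)
2·[HBK] = 5/7, 2·[AHG] = 1/28
[HBK]:[AHG] = 5/7:1/28 = 20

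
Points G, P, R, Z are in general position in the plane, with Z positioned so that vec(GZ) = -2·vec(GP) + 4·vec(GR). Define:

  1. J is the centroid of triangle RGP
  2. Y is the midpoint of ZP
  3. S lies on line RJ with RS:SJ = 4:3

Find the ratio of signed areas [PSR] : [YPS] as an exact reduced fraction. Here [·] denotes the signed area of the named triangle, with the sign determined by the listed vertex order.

Work in coordinates with G = (0, 0), P = (1, 0), R = (0, 1), Z = (-2, 4).
1. J is the centroid of triangle RGP ⇒ J = (1/3, 1/3)
2. Y is the midpoint of ZP ⇒ Y = (-1/2, 2)
3. S lies on line RJ with RS:SJ = 4:3 ⇒ S = (4/21, 13/21)
2·[PSR] = -4/21, 2·[YPS] = -29/42
[PSR]:[YPS] = -4/21:-29/42 = 8/29

[PSR]:[YPS] = 8/29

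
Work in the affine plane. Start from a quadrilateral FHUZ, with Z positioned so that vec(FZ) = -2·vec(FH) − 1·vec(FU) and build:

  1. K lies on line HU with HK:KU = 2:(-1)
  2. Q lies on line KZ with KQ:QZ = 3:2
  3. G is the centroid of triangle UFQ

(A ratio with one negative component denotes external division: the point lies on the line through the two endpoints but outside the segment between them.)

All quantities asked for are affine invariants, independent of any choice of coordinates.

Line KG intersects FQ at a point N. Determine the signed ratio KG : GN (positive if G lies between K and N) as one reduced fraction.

KG:GN = 37/8

Set F = (0, 0), H = (1, 0), U = (0, 1), Z = (-2, -1); any affine frame gives the same invariant.
1. K lies on line HU with HK:KU = 2:(-1) ⇒ K = (-1, 2)
2. Q lies on line KZ with KQ:QZ = 3:2 ⇒ Q = (-8/5, 1/5)
3. G is the centroid of triangle UFQ ⇒ G = (-8/15, 2/5)
line KG meets FQ at N = (-16/37, 2/37)
G = K + t·(N−K) with t = 37/45, so KG:GN = 37/45:8/45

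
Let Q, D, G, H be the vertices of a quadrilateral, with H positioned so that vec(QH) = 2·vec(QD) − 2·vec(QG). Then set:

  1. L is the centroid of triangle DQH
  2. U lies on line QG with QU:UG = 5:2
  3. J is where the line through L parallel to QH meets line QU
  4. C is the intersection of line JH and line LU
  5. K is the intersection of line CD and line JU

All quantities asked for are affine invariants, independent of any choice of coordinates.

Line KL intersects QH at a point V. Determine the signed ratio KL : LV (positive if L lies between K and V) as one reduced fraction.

Work in coordinates with Q = (0, 0), D = (1, 0), G = (0, 1), H = (2, -2).
1. L is the centroid of triangle DQH ⇒ L = (1, -2/3)
2. U lies on line QG with QU:UG = 5:2 ⇒ U = (0, 5/7)
3. J is where the line through L parallel to QH meets line QU ⇒ J = (0, 1/3)
4. C is the intersection of line JH and line LU ⇒ C = (16/9, -47/27)
5. K is the intersection of line CD and line JU ⇒ K = (0, 47/21)
line KL meets QH at V = (47/40, -47/40)
L = K + t·(V−K) with t = 40/47, so KL:LV = 40/47:7/47

KL:LV = 40/7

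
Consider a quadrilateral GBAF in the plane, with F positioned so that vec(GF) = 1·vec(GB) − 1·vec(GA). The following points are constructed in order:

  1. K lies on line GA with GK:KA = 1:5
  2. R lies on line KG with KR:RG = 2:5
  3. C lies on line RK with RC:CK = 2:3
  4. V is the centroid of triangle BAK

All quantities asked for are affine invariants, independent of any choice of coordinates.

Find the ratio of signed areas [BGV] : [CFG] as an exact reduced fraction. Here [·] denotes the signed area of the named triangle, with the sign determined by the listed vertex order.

Assign G = (0, 0), B = (1, 0), A = (0, 1), F = (1, -1) — the answer is frame-independent, so this choice is without loss of generality.
1. K lies on line GA with GK:KA = 1:5 ⇒ K = (0, 1/6)
2. R lies on line KG with KR:RG = 2:5 ⇒ R = (0, 5/42)
3. C lies on line RK with RC:CK = 2:3 ⇒ C = (0, 29/210)
4. V is the centroid of triangle BAK ⇒ V = (1/3, 7/18)
2·[BGV] = -7/18, 2·[CFG] = -29/210
[BGV]:[CFG] = -7/18:-29/210 = 245/87

[BGV]:[CFG] = 245/87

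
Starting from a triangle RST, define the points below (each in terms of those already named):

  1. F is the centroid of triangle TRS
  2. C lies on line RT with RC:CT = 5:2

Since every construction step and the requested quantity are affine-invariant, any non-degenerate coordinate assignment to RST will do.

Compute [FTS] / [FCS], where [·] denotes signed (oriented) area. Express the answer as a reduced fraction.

[FTS]:[FCS] = 7/3

Choose coordinates R = (0, 0), S = (1, 0), T = (0, 1).
1. F is the centroid of triangle TRS ⇒ F = (1/3, 1/3)
2. C lies on line RT with RC:CT = 5:2 ⇒ C = (0, 5/7)
2·[FTS] = -1/3, 2·[FCS] = -1/7
[FTS]:[FCS] = -1/3:-1/7 = 7/3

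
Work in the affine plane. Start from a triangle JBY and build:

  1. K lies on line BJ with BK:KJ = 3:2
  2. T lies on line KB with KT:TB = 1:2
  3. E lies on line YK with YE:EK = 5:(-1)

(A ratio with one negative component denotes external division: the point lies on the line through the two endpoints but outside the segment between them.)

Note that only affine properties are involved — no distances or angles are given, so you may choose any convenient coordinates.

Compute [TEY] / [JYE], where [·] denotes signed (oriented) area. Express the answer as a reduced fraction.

[TEY]:[JYE] = 1/2

Assign J = (0, 0), B = (1, 0), Y = (0, 1) — the answer is frame-independent, so this choice is without loss of generality.
1. K lies on line BJ with BK:KJ = 3:2 ⇒ K = (2/5, 0)
2. T lies on line KB with KT:TB = 1:2 ⇒ T = (3/5, 0)
3. E lies on line YK with YE:EK = 5:(-1) ⇒ E = (1/2, -1/4)
2·[TEY] = -1/4, 2·[JYE] = -1/2
[TEY]:[JYE] = -1/4:-1/2 = 1/2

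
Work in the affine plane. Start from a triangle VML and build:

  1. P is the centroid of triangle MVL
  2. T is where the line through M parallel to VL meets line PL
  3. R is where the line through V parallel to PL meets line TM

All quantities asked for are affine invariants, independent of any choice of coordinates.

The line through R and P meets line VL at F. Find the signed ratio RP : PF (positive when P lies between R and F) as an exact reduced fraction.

RP:PF = 2

Choose coordinates V = (0, 0), M = (1, 0), L = (0, 1).
1. P is the centroid of triangle MVL ⇒ P = (1/3, 1/3)
2. T is where the line through M parallel to VL meets line PL ⇒ T = (1, -1)
3. R is where the line through V parallel to PL meets line TM ⇒ R = (1, -2)
line RP meets VL at F = (0, 3/2)
P = R + t·(F−R) with t = 2/3, so RP:PF = 2/3:1/3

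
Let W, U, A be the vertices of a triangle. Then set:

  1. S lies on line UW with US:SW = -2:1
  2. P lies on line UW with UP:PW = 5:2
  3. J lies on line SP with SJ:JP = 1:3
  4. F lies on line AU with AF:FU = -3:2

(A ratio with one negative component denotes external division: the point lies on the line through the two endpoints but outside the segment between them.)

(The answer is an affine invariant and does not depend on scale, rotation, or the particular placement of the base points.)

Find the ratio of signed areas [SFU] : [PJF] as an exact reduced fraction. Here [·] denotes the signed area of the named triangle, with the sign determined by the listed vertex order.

[SFU]:[PJF] = 56/27

Work in coordinates with W = (0, 0), U = (1, 0), A = (0, 1).
1. S lies on line UW with US:SW = -2:1 ⇒ S = (-1, 0)
2. P lies on line UW with UP:PW = 5:2 ⇒ P = (2/7, 0)
3. J lies on line SP with SJ:JP = 1:3 ⇒ J = (-19/28, 0)
4. F lies on line AU with AF:FU = -3:2 ⇒ F = (3, -2)
2·[SFU] = 4, 2·[PJF] = 27/14
[SFU]:[PJF] = 4:27/14 = 56/27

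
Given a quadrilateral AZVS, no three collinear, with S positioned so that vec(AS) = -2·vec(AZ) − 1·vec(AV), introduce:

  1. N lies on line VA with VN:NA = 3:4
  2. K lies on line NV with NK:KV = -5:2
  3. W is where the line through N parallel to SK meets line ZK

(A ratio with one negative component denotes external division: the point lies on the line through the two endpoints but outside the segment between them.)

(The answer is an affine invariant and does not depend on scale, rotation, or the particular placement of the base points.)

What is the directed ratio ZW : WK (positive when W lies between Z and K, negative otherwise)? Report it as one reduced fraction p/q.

Choose coordinates A = (0, 0), Z = (1, 0), V = (0, 1), S = (-2, -1).
1. N lies on line VA with VN:NA = 3:4 ⇒ N = (0, 4/7)
2. K lies on line NV with NK:KV = -5:2 ⇒ K = (0, 9/7)
3. W is where the line through N parallel to SK meets line ZK ⇒ W = (5/17, 108/119)
W = Z + t·(K−Z) with t = 12/17, so ZW:WK = t:(1−t) = 12/17:5/17

ZW:WK = 12/5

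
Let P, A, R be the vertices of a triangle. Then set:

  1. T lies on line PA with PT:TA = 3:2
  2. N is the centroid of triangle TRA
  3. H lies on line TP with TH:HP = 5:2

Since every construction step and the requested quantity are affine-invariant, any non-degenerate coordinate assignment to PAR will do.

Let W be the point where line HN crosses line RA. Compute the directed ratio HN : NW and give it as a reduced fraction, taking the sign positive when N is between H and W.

HN:NW = 73/14

Set P = (0, 0), A = (1, 0), R = (0, 1); any affine frame gives the same invariant.
1. T lies on line PA with PT:TA = 3:2 ⇒ T = (3/5, 0)
2. N is the centroid of triangle TRA ⇒ N = (8/15, 1/3)
3. H lies on line TP with TH:HP = 5:2 ⇒ H = (6/35, 0)
line HN meets RA at W = (44/73, 29/73)
N = H + t·(W−H) with t = 73/87, so HN:NW = 73/87:14/87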